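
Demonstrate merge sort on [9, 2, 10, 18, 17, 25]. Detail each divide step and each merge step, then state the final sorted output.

Merge sort trace:

Split: [9, 2, 10, 18, 17, 25] -> [9, 2, 10] and [18, 17, 25]
  Split: [9, 2, 10] -> [9] and [2, 10]
    Split: [2, 10] -> [2] and [10]
    Merge: [2] + [10] -> [2, 10]
  Merge: [9] + [2, 10] -> [2, 9, 10]
  Split: [18, 17, 25] -> [18] and [17, 25]
    Split: [17, 25] -> [17] and [25]
    Merge: [17] + [25] -> [17, 25]
  Merge: [18] + [17, 25] -> [17, 18, 25]
Merge: [2, 9, 10] + [17, 18, 25] -> [2, 9, 10, 17, 18, 25]

Final sorted array: [2, 9, 10, 17, 18, 25]

The merge sort proceeds by recursively splitting the array and merging sorted halves.
After all merges, the sorted array is [2, 9, 10, 17, 18, 25].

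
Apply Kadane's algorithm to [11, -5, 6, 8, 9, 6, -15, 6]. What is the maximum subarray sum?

Using Kadane's algorithm on [11, -5, 6, 8, 9, 6, -15, 6]:

Scanning through the array:
Position 1 (value -5): max_ending_here = 6, max_so_far = 11
Position 2 (value 6): max_ending_here = 12, max_so_far = 12
Position 3 (value 8): max_ending_here = 20, max_so_far = 20
Position 4 (value 9): max_ending_here = 29, max_so_far = 29
Position 5 (value 6): max_ending_here = 35, max_so_far = 35
Position 6 (value -15): max_ending_here = 20, max_so_far = 35
Position 7 (value 6): max_ending_here = 26, max_so_far = 35

Maximum subarray: [11, -5, 6, 8, 9, 6]
Maximum sum: 35

The maximum subarray is [11, -5, 6, 8, 9, 6] with sum 35. This subarray runs from index 0 to index 5.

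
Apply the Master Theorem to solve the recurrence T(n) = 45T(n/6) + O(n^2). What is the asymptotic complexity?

Master Theorem for T(n) = 45T(n/6) + O(n^2):

a = 45, b = 6, c = 2
log_b(a) = log_6(45) = 2.1245

Case 1: c = 2 < log_6(45) = 2.1245
T(n) = O(n^(log_6 45))

For T(n) = 45T(n/6) + O(n^2): log_6(45) = 2.1245. This is Case 1 of the Master Theorem (c < log_b(a), work dominated by leaves), giving O(n^(log_6 45)).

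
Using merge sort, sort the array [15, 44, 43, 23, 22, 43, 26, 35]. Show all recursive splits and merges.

Merge sort trace:

Split: [15, 44, 43, 23, 22, 43, 26, 35] -> [15, 44, 43, 23] and [22, 43, 26, 35]
  Split: [15, 44, 43, 23] -> [15, 44] and [43, 23]
    Split: [15, 44] -> [15] and [44]
    Merge: [15] + [44] -> [15, 44]
    Split: [43, 23] -> [43] and [23]
    Merge: [43] + [23] -> [23, 43]
  Merge: [15, 44] + [23, 43] -> [15, 23, 43, 44]
  Split: [22, 43, 26, 35] -> [22, 43] and [26, 35]
    Split: [22, 43] -> [22] and [43]
    Merge: [22] + [43] -> [22, 43]
    Split: [26, 35] -> [26] and [35]
    Merge: [26] + [35] -> [26, 35]
  Merge: [22, 43] + [26, 35] -> [22, 26, 35, 43]
Merge: [15, 23, 43, 44] + [22, 26, 35, 43] -> [15, 22, 23, 26, 35, 43, 43, 44]

Final sorted array: [15, 22, 23, 26, 35, 43, 43, 44]

The merge sort proceeds by recursively splitting the array and merging sorted halves.
After all merges, the sorted array is [15, 22, 23, 26, 35, 43, 43, 44].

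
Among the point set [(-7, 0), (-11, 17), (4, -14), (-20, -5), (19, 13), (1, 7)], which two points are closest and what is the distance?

Computing all pairwise distances among 6 points:

d((-7, 0), (-11, 17)) = 17.4642
d((-7, 0), (4, -14)) = 17.8045
d((-7, 0), (-20, -5)) = 13.9284
d((-7, 0), (19, 13)) = 29.0689
d((-7, 0), (1, 7)) = 10.6301 <-- minimum
d((-11, 17), (4, -14)) = 34.4384
d((-11, 17), (-20, -5)) = 23.7697
d((-11, 17), (19, 13)) = 30.2655
d((-11, 17), (1, 7)) = 15.6205
d((4, -14), (-20, -5)) = 25.632
d((4, -14), (19, 13)) = 30.8869
d((4, -14), (1, 7)) = 21.2132
d((-20, -5), (19, 13)) = 42.9535
d((-20, -5), (1, 7)) = 24.1868
d((19, 13), (1, 7)) = 18.9737

Closest pair: (-7, 0) and (1, 7) with distance 10.6301

The closest pair is (-7, 0) and (1, 7) with Euclidean distance 10.6301. For 6 points, brute-force pairwise comparison is shown above. For large n, the divide-and-conquer algorithm (sort by x, recurse on halves, check the dividing strip) achieves O(n log n).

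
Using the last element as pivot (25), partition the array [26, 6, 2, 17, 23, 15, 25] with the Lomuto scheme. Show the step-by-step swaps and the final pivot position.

Lomuto partition with pivot = 25:

Initial array: [26, 6, 2, 17, 23, 15, 25]

arr[0]=26 > 25: no swap
arr[1]=6 <= 25: swap with position 0, array becomes [6, 26, 2, 17, 23, 15, 25]
arr[2]=2 <= 25: swap with position 1, array becomes [6, 2, 26, 17, 23, 15, 25]
arr[3]=17 <= 25: swap with position 2, array becomes [6, 2, 17, 26, 23, 15, 25]
arr[4]=23 <= 25: swap with position 3, array becomes [6, 2, 17, 23, 26, 15, 25]
arr[5]=15 <= 25: swap with position 4, array becomes [6, 2, 17, 23, 15, 26, 25]

Place pivot at position 5: [6, 2, 17, 23, 15, 25, 26]
Pivot position: 5

After partitioning with pivot 25, the array becomes [6, 2, 17, 23, 15, 25, 26]. The pivot is placed at index 5. All elements to the left of the pivot are <= 25, and all elements to the right are > 25.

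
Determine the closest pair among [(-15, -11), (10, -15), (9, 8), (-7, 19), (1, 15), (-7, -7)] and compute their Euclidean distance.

Computing all pairwise distances among 6 points:

d((-15, -11), (10, -15)) = 25.318
d((-15, -11), (9, 8)) = 30.6105
d((-15, -11), (-7, 19)) = 31.0483
d((-15, -11), (1, 15)) = 30.5287
d((-15, -11), (-7, -7)) = 8.9443 <-- minimum
d((10, -15), (9, 8)) = 23.0217
d((10, -15), (-7, 19)) = 38.0132
d((10, -15), (1, 15)) = 31.3209
d((10, -15), (-7, -7)) = 18.7883
d((9, 8), (-7, 19)) = 19.4165
d((9, 8), (1, 15)) = 10.6301
d((9, 8), (-7, -7)) = 21.9317
d((-7, 19), (1, 15)) = 8.9443 <-- minimum
d((-7, 19), (-7, -7)) = 26.0
d((1, 15), (-7, -7)) = 23.4094

Minimum distance: 8.9443 (tie among 2 pairs: (-15, -11) and (-7, -7); (-7, 19) and (1, 15))

The minimum Euclidean distance is 8.9443. There is a tie: 2 pairs achieve this minimum — (-15, -11) and (-7, -7); (-7, 19) and (1, 15). Any of these is a valid closest pair. For 6 points, brute-force pairwise comparison is shown above. For large n, the divide-and-conquer algorithm (sort by x, recurse on halves, check the dividing strip) achieves O(n log n).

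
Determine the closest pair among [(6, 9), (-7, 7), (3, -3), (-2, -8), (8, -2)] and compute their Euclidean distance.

Computing all pairwise distances among 5 points:

d((6, 9), (-7, 7)) = 13.1529
d((6, 9), (3, -3)) = 12.3693
d((6, 9), (-2, -8)) = 18.7883
d((6, 9), (8, -2)) = 11.1803
d((-7, 7), (3, -3)) = 14.1421
d((-7, 7), (-2, -8)) = 15.8114
d((-7, 7), (8, -2)) = 17.4929
d((3, -3), (-2, -8)) = 7.0711
d((3, -3), (8, -2)) = 5.099 <-- minimum
d((-2, -8), (8, -2)) = 11.6619

Closest pair: (3, -3) and (8, -2) with distance 5.099

The closest pair is (3, -3) and (8, -2) with Euclidean distance 5.099. For 5 points, brute-force pairwise comparison is shown above. For large n, the divide-and-conquer algorithm (sort by x, recurse on halves, check the dividing strip) achieves O(n log n).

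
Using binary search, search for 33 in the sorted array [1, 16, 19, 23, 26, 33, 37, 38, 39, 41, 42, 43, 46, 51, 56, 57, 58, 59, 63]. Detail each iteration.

Binary search for 33 in [1, 16, 19, 23, 26, 33, 37, 38, 39, 41, 42, 43, 46, 51, 56, 57, 58, 59, 63]:

lo=0, hi=18, mid=9, arr[mid]=41 -> 41 > 33, search left half
lo=0, hi=8, mid=4, arr[mid]=26 -> 26 < 33, search right half
lo=5, hi=8, mid=6, arr[mid]=37 -> 37 > 33, search left half
lo=5, hi=5, mid=5, arr[mid]=33 -> Found target at index 5!

Binary search finds 33 at index 5 after 4 comparisons. The search repeatedly halves the search space by comparing with the middle element.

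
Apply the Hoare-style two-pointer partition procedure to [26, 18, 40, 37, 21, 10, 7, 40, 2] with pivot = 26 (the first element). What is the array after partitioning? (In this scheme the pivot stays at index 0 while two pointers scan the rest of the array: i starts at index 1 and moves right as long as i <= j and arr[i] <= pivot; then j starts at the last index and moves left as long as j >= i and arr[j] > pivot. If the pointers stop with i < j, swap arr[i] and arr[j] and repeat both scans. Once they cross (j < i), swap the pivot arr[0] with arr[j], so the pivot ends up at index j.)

Hoare-style two-pointer partition with pivot = 26:

Initial array: [26, 18, 40, 37, 21, 10, 7, 40, 2]

Pointers start at i = 1, j = 8.
i stops at index 2 (arr[2]=40 > 26), j stops at index 8 (arr[8]=2 <= 26): swap arr[2] and arr[8], array becomes [26, 18, 2, 37, 21, 10, 7, 40, 40]
i stops at index 3 (arr[3]=37 > 26), j stops at index 6 (arr[6]=7 <= 26): swap arr[3] and arr[6], array becomes [26, 18, 2, 7, 21, 10, 37, 40, 40]
i ends at 6, j ends at 5: the pointers have crossed (j < i), so scanning stops.

Swap pivot arr[0] with arr[5] to place pivot at position 5: [10, 18, 2, 7, 21, 26, 37, 40, 40]
Pivot position: 5

After partitioning with pivot 26, the array becomes [10, 18, 2, 7, 21, 26, 37, 40, 40]. The pivot is placed at index 5. All elements to the left of the pivot are <= 26, and all elements to the right are > 26.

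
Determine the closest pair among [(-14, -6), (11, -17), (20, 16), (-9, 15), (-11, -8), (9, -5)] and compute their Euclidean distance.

Computing all pairwise distances among 6 points:

d((-14, -6), (11, -17)) = 27.313
d((-14, -6), (20, 16)) = 40.4969
d((-14, -6), (-9, 15)) = 21.587
d((-14, -6), (-11, -8)) = 3.6056 <-- minimum
d((-14, -6), (9, -5)) = 23.0217
d((11, -17), (20, 16)) = 34.2053
d((11, -17), (-9, 15)) = 37.7359
d((11, -17), (-11, -8)) = 23.7697
d((11, -17), (9, -5)) = 12.1655
d((20, 16), (-9, 15)) = 29.0172
d((20, 16), (-11, -8)) = 39.2046
d((20, 16), (9, -5)) = 23.7065
d((-9, 15), (-11, -8)) = 23.0868
d((-9, 15), (9, -5)) = 26.9072
d((-11, -8), (9, -5)) = 20.2237

Closest pair: (-14, -6) and (-11, -8) with distance 3.6056

The closest pair is (-14, -6) and (-11, -8) with Euclidean distance 3.6056. For 6 points, brute-force pairwise comparison is shown above. For large n, the divide-and-conquer algorithm (sort by x, recurse on halves, check the dividing strip) achieves O(n log n).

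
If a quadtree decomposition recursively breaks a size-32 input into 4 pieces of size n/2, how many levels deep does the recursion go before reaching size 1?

For divide and conquer with division factor 2:

Problem sizes at each level:
Level 0: 32
Level 1: 16
Level 2: 8
Level 3: 4
Level 4: 2
Level 5: 1

The root is level 0 and the size-1 base case is level 5 (the tree spans levels 0 through 5, i.e. 6 levels counting the root), so the depth is the number of divisions: log_2(32) = 5

The recursion tree depth is log_2(32) = 5. At each level, the problem size is divided by 2, so it takes 5 divisions to reduce to a base case of size 1. The algorithm makes 4 recursive calls at each level.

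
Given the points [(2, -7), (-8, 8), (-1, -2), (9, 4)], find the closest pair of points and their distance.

Computing all pairwise distances among 4 points:

d((2, -7), (-8, 8)) = 18.0278
d((2, -7), (-1, -2)) = 5.831 <-- minimum
d((2, -7), (9, 4)) = 13.0384
d((-8, 8), (-1, -2)) = 12.2066
d((-8, 8), (9, 4)) = 17.4642
d((-1, -2), (9, 4)) = 11.6619

Closest pair: (2, -7) and (-1, -2) with distance 5.831

The closest pair is (2, -7) and (-1, -2) with Euclidean distance 5.831. For 4 points, brute-force pairwise comparison is shown above. For large n, the divide-and-conquer algorithm (sort by x, recurse on halves, check the dividing strip) achieves O(n log n).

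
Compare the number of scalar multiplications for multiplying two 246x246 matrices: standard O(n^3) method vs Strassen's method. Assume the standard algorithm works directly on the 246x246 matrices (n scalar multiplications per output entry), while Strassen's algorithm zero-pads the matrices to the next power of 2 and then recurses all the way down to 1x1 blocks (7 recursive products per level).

Matrix multiplication for 246x246 matrices:

Strassen's algorithm requires power-of-2 dimensions. Pad 246x246 to 256x256 (next power of 2).

Standard algorithm: 246^3 = 14886936 multiplications
Strassen's algorithm: 7^(log2(256)) = 7^8 = 5764801 multiplications
Savings: 14886936 - 5764801 = 9122135 multiplications

Standard: 14886936 multiplications (246^3). Strassen: 5764801 multiplications (7^8, after padding to 256x256). Strassen reduces 8 recursive multiplications to 7 at each level.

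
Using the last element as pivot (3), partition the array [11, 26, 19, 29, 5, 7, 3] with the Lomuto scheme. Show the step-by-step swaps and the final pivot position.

Lomuto partition with pivot = 3:

Initial array: [11, 26, 19, 29, 5, 7, 3]

arr[0]=11 > 3: no swap
arr[1]=26 > 3: no swap
arr[2]=19 > 3: no swap
arr[3]=29 > 3: no swap
arr[4]=5 > 3: no swap
arr[5]=7 > 3: no swap

Place pivot at position 0: [3, 26, 19, 29, 5, 7, 11]
Pivot position: 0

After partitioning with pivot 3, the array becomes [3, 26, 19, 29, 5, 7, 11]. The pivot is placed at index 0. All elements to the left of the pivot are <= 3, and all elements to the right are > 3.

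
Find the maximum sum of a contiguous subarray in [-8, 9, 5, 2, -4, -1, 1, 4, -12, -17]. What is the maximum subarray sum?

Using Kadane's algorithm on [-8, 9, 5, 2, -4, -1, 1, 4, -12, -17]:

Scanning through the array:
Position 1 (value 9): max_ending_here = 9, max_so_far = 9
Position 2 (value 5): max_ending_here = 14, max_so_far = 14
Position 3 (value 2): max_ending_here = 16, max_so_far = 16
Position 4 (value -4): max_ending_here = 12, max_so_far = 16
Position 5 (value -1): max_ending_here = 11, max_so_far = 16
Position 6 (value 1): max_ending_here = 12, max_so_far = 16
Position 7 (value 4): max_ending_here = 16, max_so_far = 16
Position 8 (value -12): max_ending_here = 4, max_so_far = 16
Position 9 (value -17): max_ending_here = -13, max_so_far = 16

Maximum subarray: [9, 5, 2]
Maximum sum: 16

The maximum subarray is [9, 5, 2] with sum 16. This subarray runs from index 1 to index 3.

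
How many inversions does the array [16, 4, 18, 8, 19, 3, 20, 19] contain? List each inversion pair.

Finding inversions in [16, 4, 18, 8, 19, 3, 20, 19]:

(0, 1): arr[0]=16 > arr[1]=4
(0, 3): arr[0]=16 > arr[3]=8
(0, 5): arr[0]=16 > arr[5]=3
(1, 5): arr[1]=4 > arr[5]=3
(2, 3): arr[2]=18 > arr[3]=8
(2, 5): arr[2]=18 > arr[5]=3
(3, 5): arr[3]=8 > arr[5]=3
(4, 5): arr[4]=19 > arr[5]=3
(6, 7): arr[6]=20 > arr[7]=19

Total inversions: 9

The array has 9 inversion(s): (0,1), (0,3), (0,5), (1,5), (2,3), (2,5), (3,5), (4,5), (6,7). Each pair (i,j) satisfies i < j and arr[i] > arr[j].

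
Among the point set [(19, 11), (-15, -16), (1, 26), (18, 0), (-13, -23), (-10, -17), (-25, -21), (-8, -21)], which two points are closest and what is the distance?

Computing all pairwise distances among 8 points:

d((19, 11), (-15, -16)) = 43.4166
d((19, 11), (1, 26)) = 23.4307
d((19, 11), (18, 0)) = 11.0454
d((19, 11), (-13, -23)) = 46.6905
d((19, 11), (-10, -17)) = 40.3113
d((19, 11), (-25, -21)) = 54.4059
d((19, 11), (-8, -21)) = 41.8688
d((-15, -16), (1, 26)) = 44.9444
d((-15, -16), (18, 0)) = 36.6742
d((-15, -16), (-13, -23)) = 7.2801
d((-15, -16), (-10, -17)) = 5.099
d((-15, -16), (-25, -21)) = 11.1803
d((-15, -16), (-8, -21)) = 8.6023
d((1, 26), (18, 0)) = 31.0644
d((1, 26), (-13, -23)) = 50.9608
d((1, 26), (-10, -17)) = 44.3847
d((1, 26), (-25, -21)) = 53.7122
d((1, 26), (-8, -21)) = 47.8539
d((18, 0), (-13, -23)) = 38.6005
d((18, 0), (-10, -17)) = 32.7567
d((18, 0), (-25, -21)) = 47.8539
d((18, 0), (-8, -21)) = 33.4215
d((-13, -23), (-10, -17)) = 6.7082
d((-13, -23), (-25, -21)) = 12.1655
d((-13, -23), (-8, -21)) = 5.3852
d((-10, -17), (-25, -21)) = 15.5242
d((-10, -17), (-8, -21)) = 4.4721 <-- minimum
d((-25, -21), (-8, -21)) = 17.0

Closest pair: (-10, -17) and (-8, -21) with distance 4.4721

The closest pair is (-10, -17) and (-8, -21) with Euclidean distance 4.4721. For 8 points, brute-force pairwise comparison is shown above. For large n, the divide-and-conquer algorithm (sort by x, recurse on halves, check the dividing strip) achieves O(n log n).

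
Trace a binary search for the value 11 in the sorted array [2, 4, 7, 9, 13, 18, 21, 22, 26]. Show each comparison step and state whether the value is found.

Binary search for 11 in [2, 4, 7, 9, 13, 18, 21, 22, 26]:

lo=0, hi=8, mid=4, arr[mid]=13 -> 13 > 11, search left half
lo=0, hi=3, mid=1, arr[mid]=4 -> 4 < 11, search right half
lo=2, hi=3, mid=2, arr[mid]=7 -> 7 < 11, search right half
lo=3, hi=3, mid=3, arr[mid]=9 -> 9 < 11, search right half
lo=4 > hi=3, target 11 not found

Binary search determines that 11 is not in the array after 4 comparisons. The search space was exhausted without finding the target.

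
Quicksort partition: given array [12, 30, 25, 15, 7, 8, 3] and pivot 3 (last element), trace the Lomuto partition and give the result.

Lomuto partition with pivot = 3:

Initial array: [12, 30, 25, 15, 7, 8, 3]

arr[0]=12 > 3: no swap
arr[1]=30 > 3: no swap
arr[2]=25 > 3: no swap
arr[3]=15 > 3: no swap
arr[4]=7 > 3: no swap
arr[5]=8 > 3: no swap

Place pivot at position 0: [3, 30, 25, 15, 7, 8, 12]
Pivot position: 0

After partitioning with pivot 3, the array becomes [3, 30, 25, 15, 7, 8, 12]. The pivot is placed at index 0. All elements to the left of the pivot are <= 3, and all elements to the right are > 3.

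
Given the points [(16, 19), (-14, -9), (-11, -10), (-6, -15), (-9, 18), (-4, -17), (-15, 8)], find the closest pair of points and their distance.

Computing all pairwise distances among 7 points:

d((16, 19), (-14, -9)) = 41.0366
d((16, 19), (-11, -10)) = 39.6232
d((16, 19), (-6, -15)) = 40.4969
d((16, 19), (-9, 18)) = 25.02
d((16, 19), (-4, -17)) = 41.1825
d((16, 19), (-15, 8)) = 32.8938
d((-14, -9), (-11, -10)) = 3.1623
d((-14, -9), (-6, -15)) = 10.0
d((-14, -9), (-9, 18)) = 27.4591
d((-14, -9), (-4, -17)) = 12.8062
d((-14, -9), (-15, 8)) = 17.0294
d((-11, -10), (-6, -15)) = 7.0711
d((-11, -10), (-9, 18)) = 28.0713
d((-11, -10), (-4, -17)) = 9.8995
d((-11, -10), (-15, 8)) = 18.4391
d((-6, -15), (-9, 18)) = 33.1361
d((-6, -15), (-4, -17)) = 2.8284 <-- minimum
d((-6, -15), (-15, 8)) = 24.6982
d((-9, 18), (-4, -17)) = 35.3553
d((-9, 18), (-15, 8)) = 11.6619
d((-4, -17), (-15, 8)) = 27.313

Closest pair: (-6, -15) and (-4, -17) with distance 2.8284

The closest pair is (-6, -15) and (-4, -17) with Euclidean distance 2.8284. For 7 points, brute-force pairwise comparison is shown above. For large n, the divide-and-conquer algorithm (sort by x, recurse on halves, check the dividing strip) achieves O(n log n).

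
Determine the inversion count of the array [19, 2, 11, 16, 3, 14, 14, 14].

Finding inversions in [19, 2, 11, 16, 3, 14, 14, 14]:

(0, 1): arr[0]=19 > arr[1]=2
(0, 2): arr[0]=19 > arr[2]=11
(0, 3): arr[0]=19 > arr[3]=16
(0, 4): arr[0]=19 > arr[4]=3
(0, 5): arr[0]=19 > arr[5]=14
(0, 6): arr[0]=19 > arr[6]=14
(0, 7): arr[0]=19 > arr[7]=14
(2, 4): arr[2]=11 > arr[4]=3
(3, 4): arr[3]=16 > arr[4]=3
(3, 5): arr[3]=16 > arr[5]=14
(3, 6): arr[3]=16 > arr[6]=14
(3, 7): arr[3]=16 > arr[7]=14

Total inversions: 12

The array has 12 inversion(s): (0,1), (0,2), (0,3), (0,4), (0,5), (0,6), (0,7), (2,4), (3,4), (3,5), (3,6), (3,7). Each pair (i,j) satisfies i < j and arr[i] > arr[j].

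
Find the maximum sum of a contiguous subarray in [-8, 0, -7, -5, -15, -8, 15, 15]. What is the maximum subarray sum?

Using Kadane's algorithm on [-8, 0, -7, -5, -15, -8, 15, 15]:

Scanning through the array:
Position 1 (value 0): max_ending_here = 0, max_so_far = 0
Position 2 (value -7): max_ending_here = -7, max_so_far = 0
Position 3 (value -5): max_ending_here = -5, max_so_far = 0
Position 4 (value -15): max_ending_here = -15, max_so_far = 0
Position 5 (value -8): max_ending_here = -8, max_so_far = 0
Position 6 (value 15): max_ending_here = 15, max_so_far = 15
Position 7 (value 15): max_ending_here = 30, max_so_far = 30

Maximum subarray: [15, 15]
Maximum sum: 30

The maximum subarray is [15, 15] with sum 30. This subarray runs from index 6 to index 7.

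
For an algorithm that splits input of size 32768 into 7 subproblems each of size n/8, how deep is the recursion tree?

For divide and conquer with division factor 8:

Problem sizes at each level:
Level 0: 32768
Level 1: 4096
Level 2: 512
Level 3: 64
Level 4: 8
Level 5: 1

The root is level 0 and the size-1 base case is level 5 (the tree spans levels 0 through 5, i.e. 6 levels counting the root), so the depth is the number of divisions: log_8(32768) = 5

The recursion tree depth is log_8(32768) = 5. At each level, the problem size is divided by 8, so it takes 5 divisions to reduce to a base case of size 1. The algorithm makes 7 recursive calls at each level.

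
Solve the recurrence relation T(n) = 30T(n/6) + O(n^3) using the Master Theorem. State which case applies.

Master Theorem for T(n) = 30T(n/6) + O(n^3):

a = 30, b = 6, c = 3
log_b(a) = log_6(30) = 1.8982

Case 3: c = 3 > log_6(30) = 1.8982
T(n) = O(n^3) = O(n^3)

For T(n) = 30T(n/6) + O(n^3): log_6(30) = 1.8982. This is Case 3 of the Master Theorem (c > log_b(a), work dominated by root), giving O(n^3).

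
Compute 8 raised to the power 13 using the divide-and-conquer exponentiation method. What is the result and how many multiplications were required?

Computing 8^13 by squaring (build up from 8^1; each line after the first costs one multiplication):

8^1 = 8
8^2 = (8^1)^2 = 8^2 = 64
8^3 = 8 * 8^2 = 8 * 64 = 512
8^6 = (8^3)^2 = 512^2 = 262144
8^12 = (8^6)^2 = 262144^2 = 68719476736
8^13 = 8 * 8^12 = 8 * 68719476736 = 549755813888

Result: 549755813888
Multiplications needed: 5 (5 lines after 8^1)

8^13 = 549755813888. Using exponentiation by squaring, this requires 5 multiplications. The key idea: if the exponent is even, square the half-power; if odd, multiply by the base once.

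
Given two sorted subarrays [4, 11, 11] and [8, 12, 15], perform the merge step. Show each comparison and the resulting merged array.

Merging process:

Compare 4 vs 8: take 4 from left. Merged: [4]
Compare 11 vs 8: take 8 from right. Merged: [4, 8]
Compare 11 vs 12: take 11 from left. Merged: [4, 8, 11]
Compare 11 vs 12: take 11 from left. Merged: [4, 8, 11, 11]
Append remaining from right: [12, 15]. Merged: [4, 8, 11, 11, 12, 15]

Final merged array: [4, 8, 11, 11, 12, 15]
Total comparisons: 4

The merged array is [4, 8, 11, 11, 12, 15], requiring 4 comparisons. The merge step runs in O(n) time where n is the total number of elements.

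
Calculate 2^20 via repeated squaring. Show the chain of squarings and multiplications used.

Computing 2^20 by squaring (build up from 2^1; each line after the first costs one multiplication):

2^1 = 2
2^2 = (2^1)^2 = 2^2 = 4
2^4 = (2^2)^2 = 4^2 = 16
2^5 = 2 * 2^4 = 2 * 16 = 32
2^10 = (2^5)^2 = 32^2 = 1024
2^20 = (2^10)^2 = 1024^2 = 1048576

Result: 1048576
Multiplications needed: 5 (5 lines after 2^1)

2^20 = 1048576. Using exponentiation by squaring, this requires 5 multiplications. The key idea: if the exponent is even, square the half-power; if odd, multiply by the base once.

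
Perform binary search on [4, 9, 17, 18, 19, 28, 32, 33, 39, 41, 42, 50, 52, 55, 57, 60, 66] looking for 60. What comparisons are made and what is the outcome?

Binary search for 60 in [4, 9, 17, 18, 19, 28, 32, 33, 39, 41, 42, 50, 52, 55, 57, 60, 66]:

lo=0, hi=16, mid=8, arr[mid]=39 -> 39 < 60, search right half
lo=9, hi=16, mid=12, arr[mid]=52 -> 52 < 60, search right half
lo=13, hi=16, mid=14, arr[mid]=57 -> 57 < 60, search right half
lo=15, hi=16, mid=15, arr[mid]=60 -> Found target at index 15!

Binary search finds 60 at index 15 after 4 comparisons. The search repeatedly halves the search space by comparing with the middle element.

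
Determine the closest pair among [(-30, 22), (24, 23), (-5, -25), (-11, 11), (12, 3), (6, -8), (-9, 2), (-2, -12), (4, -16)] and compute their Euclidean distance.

Computing all pairwise distances among 9 points:

d((-30, 22), (24, 23)) = 54.0093
d((-30, 22), (-5, -25)) = 53.2353
d((-30, 22), (-11, 11)) = 21.9545
d((-30, 22), (12, 3)) = 46.0977
d((-30, 22), (6, -8)) = 46.8615
d((-30, 22), (-9, 2)) = 29.0
d((-30, 22), (-2, -12)) = 44.0454
d((-30, 22), (4, -16)) = 50.9902
d((24, 23), (-5, -25)) = 56.0803
d((24, 23), (-11, 11)) = 37.0
d((24, 23), (12, 3)) = 23.3238
d((24, 23), (6, -8)) = 35.8469
d((24, 23), (-9, 2)) = 39.1152
d((24, 23), (-2, -12)) = 43.6005
d((24, 23), (4, -16)) = 43.8292
d((-5, -25), (-11, 11)) = 36.4966
d((-5, -25), (12, 3)) = 32.7567
d((-5, -25), (6, -8)) = 20.2485
d((-5, -25), (-9, 2)) = 27.2947
d((-5, -25), (-2, -12)) = 13.3417
d((-5, -25), (4, -16)) = 12.7279
d((-11, 11), (12, 3)) = 24.3516
d((-11, 11), (6, -8)) = 25.4951
d((-11, 11), (-9, 2)) = 9.2195
d((-11, 11), (-2, -12)) = 24.6982
d((-11, 11), (4, -16)) = 30.8869
d((12, 3), (6, -8)) = 12.53
d((12, 3), (-9, 2)) = 21.0238
d((12, 3), (-2, -12)) = 20.5183
d((12, 3), (4, -16)) = 20.6155
d((6, -8), (-9, 2)) = 18.0278
d((6, -8), (-2, -12)) = 8.9443
d((6, -8), (4, -16)) = 8.2462
d((-9, 2), (-2, -12)) = 15.6525
d((-9, 2), (4, -16)) = 22.2036
d((-2, -12), (4, -16)) = 7.2111 <-- minimum

Closest pair: (-2, -12) and (4, -16) with distance 7.2111

The closest pair is (-2, -12) and (4, -16) with Euclidean distance 7.2111. For 9 points, brute-force pairwise comparison is shown above. For large n, the divide-and-conquer algorithm (sort by x, recurse on halves, check the dividing strip) achieves O(n log n).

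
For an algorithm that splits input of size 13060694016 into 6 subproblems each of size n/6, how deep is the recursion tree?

For divide and conquer with division factor 6:

Problem sizes at each level:
Level 0: 13060694016
Level 1: 2176782336
Level 2: 362797056
Level 3: 60466176
Level 4: 10077696
Level 5: 1679616
Level 6: 279936
Level 7: 46656
Level 8: 7776
Level 9: 1296
Level 10: 216
Level 11: 36
Level 12: 6
Level 13: 1

The root is level 0 and the size-1 base case is level 13 (the tree spans levels 0 through 13, i.e. 14 levels counting the root), so the depth is the number of divisions: log_6(13060694016) = 13

The recursion tree depth is log_6(13060694016) = 13. At each level, the problem size is divided by 6, so it takes 13 divisions to reduce to a base case of size 1. The algorithm makes 6 recursive calls at each level.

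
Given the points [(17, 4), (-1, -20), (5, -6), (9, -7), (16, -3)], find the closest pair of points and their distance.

Computing all pairwise distances among 5 points:

d((17, 4), (-1, -20)) = 30.0
d((17, 4), (5, -6)) = 15.6205
d((17, 4), (9, -7)) = 13.6015
d((17, 4), (16, -3)) = 7.0711
d((-1, -20), (5, -6)) = 15.2315
d((-1, -20), (9, -7)) = 16.4012
d((-1, -20), (16, -3)) = 24.0416
d((5, -6), (9, -7)) = 4.1231 <-- minimum
d((5, -6), (16, -3)) = 11.4018
d((9, -7), (16, -3)) = 8.0623

Closest pair: (5, -6) and (9, -7) with distance 4.1231

The closest pair is (5, -6) and (9, -7) with Euclidean distance 4.1231. For 5 points, brute-force pairwise comparison is shown above. For large n, the divide-and-conquer algorithm (sort by x, recurse on halves, check the dividing strip) achieves O(n log n).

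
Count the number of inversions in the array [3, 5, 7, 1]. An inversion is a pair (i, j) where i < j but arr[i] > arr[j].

Finding inversions in [3, 5, 7, 1]:

(0, 3): arr[0]=3 > arr[3]=1
(1, 3): arr[1]=5 > arr[3]=1
(2, 3): arr[2]=7 > arr[3]=1

Total inversions: 3

The array has 3 inversion(s): (0,3), (1,3), (2,3). Each pair (i,j) satisfies i < j and arr[i] > arr[j].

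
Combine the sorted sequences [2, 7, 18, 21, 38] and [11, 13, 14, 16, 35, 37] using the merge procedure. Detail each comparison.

Merging process:

Compare 2 vs 11: take 2 from left. Merged: [2]
Compare 7 vs 11: take 7 from left. Merged: [2, 7]
Compare 18 vs 11: take 11 from right. Merged: [2, 7, 11]
Compare 18 vs 13: take 13 from right. Merged: [2, 7, 11, 13]
Compare 18 vs 14: take 14 from right. Merged: [2, 7, 11, 13, 14]
Compare 18 vs 16: take 16 from right. Merged: [2, 7, 11, 13, 14, 16]
Compare 18 vs 35: take 18 from left. Merged: [2, 7, 11, 13, 14, 16, 18]
Compare 21 vs 35: take 21 from left. Merged: [2, 7, 11, 13, 14, 16, 18, 21]
Compare 38 vs 35: take 35 from right. Merged: [2, 7, 11, 13, 14, 16, 18, 21, 35]
Compare 38 vs 37: take 37 from right. Merged: [2, 7, 11, 13, 14, 16, 18, 21, 35, 37]
Append remaining from left: [38]. Merged: [2, 7, 11, 13, 14, 16, 18, 21, 35, 37, 38]

Final merged array: [2, 7, 11, 13, 14, 16, 18, 21, 35, 37, 38]
Total comparisons: 10

The merged array is [2, 7, 11, 13, 14, 16, 18, 21, 35, 37, 38], requiring 10 comparisons. The merge step runs in O(n) time where n is the total number of elements.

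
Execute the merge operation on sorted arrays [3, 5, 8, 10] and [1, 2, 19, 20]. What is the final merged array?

Merging process:

Compare 3 vs 1: take 1 from right. Merged: [1]
Compare 3 vs 2: take 2 from right. Merged: [1, 2]
Compare 3 vs 19: take 3 from left. Merged: [1, 2, 3]
Compare 5 vs 19: take 5 from left. Merged: [1, 2, 3, 5]
Compare 8 vs 19: take 8 from left. Merged: [1, 2, 3, 5, 8]
Compare 10 vs 19: take 10 from left. Merged: [1, 2, 3, 5, 8, 10]
Append remaining from right: [19, 20]. Merged: [1, 2, 3, 5, 8, 10, 19, 20]

Final merged array: [1, 2, 3, 5, 8, 10, 19, 20]
Total comparisons: 6

The merged array is [1, 2, 3, 5, 8, 10, 19, 20], requiring 6 comparisons. The merge step runs in O(n) time where n is the total number of elements.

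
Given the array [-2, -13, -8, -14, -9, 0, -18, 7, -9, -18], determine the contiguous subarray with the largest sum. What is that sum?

Using Kadane's algorithm on [-2, -13, -8, -14, -9, 0, -18, 7, -9, -18]:

Scanning through the array:
Position 1 (value -13): max_ending_here = -13, max_so_far = -2
Position 2 (value -8): max_ending_here = -8, max_so_far = -2
Position 3 (value -14): max_ending_here = -14, max_so_far = -2
Position 4 (value -9): max_ending_here = -9, max_so_far = -2
Position 5 (value 0): max_ending_here = 0, max_so_far = 0
Position 6 (value -18): max_ending_here = -18, max_so_far = 0
Position 7 (value 7): max_ending_here = 7, max_so_far = 7
Position 8 (value -9): max_ending_here = -2, max_so_far = 7
Position 9 (value -18): max_ending_here = -18, max_so_far = 7

Maximum subarray: [7]
Maximum sum: 7

The maximum subarray is [7] with sum 7. This subarray runs from index 7 to index 7.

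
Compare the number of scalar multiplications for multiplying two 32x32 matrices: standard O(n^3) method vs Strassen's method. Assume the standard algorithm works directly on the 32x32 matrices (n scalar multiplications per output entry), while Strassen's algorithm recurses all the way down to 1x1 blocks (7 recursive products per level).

Matrix multiplication for 32x32 matrices:

Standard algorithm: 32^3 = 32768 multiplications
Strassen's algorithm: 7^(log2(32)) = 7^5 = 16807 multiplications
Savings: 32768 - 16807 = 15961 multiplications

Standard: 32768 multiplications (32^3). Strassen: 16807 multiplications (7^5). Strassen reduces 8 recursive multiplications to 7 at each level.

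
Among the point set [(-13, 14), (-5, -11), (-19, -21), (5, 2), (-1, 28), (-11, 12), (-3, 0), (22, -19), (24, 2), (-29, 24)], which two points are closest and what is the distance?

Computing all pairwise distances among 10 points:

d((-13, 14), (-5, -11)) = 26.2488
d((-13, 14), (-19, -21)) = 35.5106
d((-13, 14), (5, 2)) = 21.6333
d((-13, 14), (-1, 28)) = 18.4391
d((-13, 14), (-11, 12)) = 2.8284 <-- minimum
d((-13, 14), (-3, 0)) = 17.2047
d((-13, 14), (22, -19)) = 48.1041
d((-13, 14), (24, 2)) = 38.8973
d((-13, 14), (-29, 24)) = 18.868
d((-5, -11), (-19, -21)) = 17.2047
d((-5, -11), (5, 2)) = 16.4012
d((-5, -11), (-1, 28)) = 39.2046
d((-5, -11), (-11, 12)) = 23.7697
d((-5, -11), (-3, 0)) = 11.1803
d((-5, -11), (22, -19)) = 28.1603
d((-5, -11), (24, 2)) = 31.7805
d((-5, -11), (-29, 24)) = 42.4382
d((-19, -21), (5, 2)) = 33.2415
d((-19, -21), (-1, 28)) = 52.2015
d((-19, -21), (-11, 12)) = 33.9559
d((-19, -21), (-3, 0)) = 26.4008
d((-19, -21), (22, -19)) = 41.0488
d((-19, -21), (24, 2)) = 48.7647
d((-19, -21), (-29, 24)) = 46.0977
d((5, 2), (-1, 28)) = 26.6833
d((5, 2), (-11, 12)) = 18.868
d((5, 2), (-3, 0)) = 8.2462
d((5, 2), (22, -19)) = 27.0185
d((5, 2), (24, 2)) = 19.0
d((5, 2), (-29, 24)) = 40.4969
d((-1, 28), (-11, 12)) = 18.868
d((-1, 28), (-3, 0)) = 28.0713
d((-1, 28), (22, -19)) = 52.3259
d((-1, 28), (24, 2)) = 36.0694
d((-1, 28), (-29, 24)) = 28.2843
d((-11, 12), (-3, 0)) = 14.4222
d((-11, 12), (22, -19)) = 45.2769
d((-11, 12), (24, 2)) = 36.4005
d((-11, 12), (-29, 24)) = 21.6333
d((-3, 0), (22, -19)) = 31.4006
d((-3, 0), (24, 2)) = 27.074
d((-3, 0), (-29, 24)) = 35.3836
d((22, -19), (24, 2)) = 21.095
d((22, -19), (-29, 24)) = 66.7083
d((24, 2), (-29, 24)) = 57.3847

Closest pair: (-13, 14) and (-11, 12) with distance 2.8284

The closest pair is (-13, 14) and (-11, 12) with Euclidean distance 2.8284. For 10 points, brute-force pairwise comparison is shown above. For large n, the divide-and-conquer algorithm (sort by x, recurse on halves, check the dividing strip) achieves O(n log n).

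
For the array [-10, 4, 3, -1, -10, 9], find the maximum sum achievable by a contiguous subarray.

Using Kadane's algorithm on [-10, 4, 3, -1, -10, 9]:

Scanning through the array:
Position 1 (value 4): max_ending_here = 4, max_so_far = 4
Position 2 (value 3): max_ending_here = 7, max_so_far = 7
Position 3 (value -1): max_ending_here = 6, max_so_far = 7
Position 4 (value -10): max_ending_here = -4, max_so_far = 7
Position 5 (value 9): max_ending_here = 9, max_so_far = 9

Maximum subarray: [9]
Maximum sum: 9

The maximum subarray is [9] with sum 9. This subarray runs from index 5 to index 5.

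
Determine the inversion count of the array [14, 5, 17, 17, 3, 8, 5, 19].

Finding inversions in [14, 5, 17, 17, 3, 8, 5, 19]:

(0, 1): arr[0]=14 > arr[1]=5
(0, 4): arr[0]=14 > arr[4]=3
(0, 5): arr[0]=14 > arr[5]=8
(0, 6): arr[0]=14 > arr[6]=5
(1, 4): arr[1]=5 > arr[4]=3
(2, 4): arr[2]=17 > arr[4]=3
(2, 5): arr[2]=17 > arr[5]=8
(2, 6): arr[2]=17 > arr[6]=5
(3, 4): arr[3]=17 > arr[4]=3
(3, 5): arr[3]=17 > arr[5]=8
(3, 6): arr[3]=17 > arr[6]=5
(5, 6): arr[5]=8 > arr[6]=5

Total inversions: 12

The array has 12 inversion(s): (0,1), (0,4), (0,5), (0,6), (1,4), (2,4), (2,5), (2,6), (3,4), (3,5), (3,6), (5,6). Each pair (i,j) satisfies i < j and arr[i] > arr[j].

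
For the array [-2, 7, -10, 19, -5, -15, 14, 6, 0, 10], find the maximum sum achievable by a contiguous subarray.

Using Kadane's algorithm on [-2, 7, -10, 19, -5, -15, 14, 6, 0, 10]:

Scanning through the array:
Position 1 (value 7): max_ending_here = 7, max_so_far = 7
Position 2 (value -10): max_ending_here = -3, max_so_far = 7
Position 3 (value 19): max_ending_here = 19, max_so_far = 19
Position 4 (value -5): max_ending_here = 14, max_so_far = 19
Position 5 (value -15): max_ending_here = -1, max_so_far = 19
Position 6 (value 14): max_ending_here = 14, max_so_far = 19
Position 7 (value 6): max_ending_here = 20, max_so_far = 20
Position 8 (value 0): max_ending_here = 20, max_so_far = 20
Position 9 (value 10): max_ending_here = 30, max_so_far = 30

Maximum subarray: [14, 6, 0, 10]
Maximum sum: 30

The maximum subarray is [14, 6, 0, 10] with sum 30. This subarray runs from index 6 to index 9.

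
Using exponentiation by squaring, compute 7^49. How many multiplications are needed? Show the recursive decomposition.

Computing 7^49 by squaring (build up from 7^1; each line after the first costs one multiplication):

7^1 = 7
7^2 = (7^1)^2 = 7^2 = 49
7^3 = 7 * 7^2 = 7 * 49 = 343
7^6 = (7^3)^2 = 343^2 = 117649
7^12 = (7^6)^2 = 117649^2 = 13841287201
7^24 = (7^12)^2 = 13841287201^2 = 191581231380566414401
7^48 = (7^24)^2 = 191581231380566414401^2 = 36703368217294125441230211032033660188801
7^49 = 7 * 7^48 = 7 * 36703368217294125441230211032033660188801 = 256923577521058878088611477224235621321607

Result: 256923577521058878088611477224235621321607
Multiplications needed: 7 (7 lines after 7^1)

7^49 = 256923577521058878088611477224235621321607. Using exponentiation by squaring, this requires 7 multiplications. The key idea: if the exponent is even, square the half-power; if odd, multiply by the base once.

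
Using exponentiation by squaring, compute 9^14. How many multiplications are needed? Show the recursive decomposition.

Computing 9^14 by squaring (build up from 9^1; each line after the first costs one multiplication):

9^1 = 9
9^2 = (9^1)^2 = 9^2 = 81
9^3 = 9 * 9^2 = 9 * 81 = 729
9^6 = (9^3)^2 = 729^2 = 531441
9^7 = 9 * 9^6 = 9 * 531441 = 4782969
9^14 = (9^7)^2 = 4782969^2 = 22876792454961

Result: 22876792454961
Multiplications needed: 5 (5 lines after 9^1)

9^14 = 22876792454961. Using exponentiation by squaring, this requires 5 multiplications. The key idea: if the exponent is even, square the half-power; if odd, multiply by the base once.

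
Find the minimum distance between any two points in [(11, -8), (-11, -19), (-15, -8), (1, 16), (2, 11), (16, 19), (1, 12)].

Computing all pairwise distances among 7 points:

d((11, -8), (-11, -19)) = 24.5967
d((11, -8), (-15, -8)) = 26.0
d((11, -8), (1, 16)) = 26.0
d((11, -8), (2, 11)) = 21.0238
d((11, -8), (16, 19)) = 27.4591
d((11, -8), (1, 12)) = 22.3607
d((-11, -19), (-15, -8)) = 11.7047
d((-11, -19), (1, 16)) = 37.0
d((-11, -19), (2, 11)) = 32.6956
d((-11, -19), (16, 19)) = 46.6154
d((-11, -19), (1, 12)) = 33.2415
d((-15, -8), (1, 16)) = 28.8444
d((-15, -8), (2, 11)) = 25.4951
d((-15, -8), (16, 19)) = 41.1096
d((-15, -8), (1, 12)) = 25.6125
d((1, 16), (2, 11)) = 5.099
d((1, 16), (16, 19)) = 15.2971
d((1, 16), (1, 12)) = 4.0
d((2, 11), (16, 19)) = 16.1245
d((2, 11), (1, 12)) = 1.4142 <-- minimum
d((16, 19), (1, 12)) = 16.5529

Closest pair: (2, 11) and (1, 12) with distance 1.4142

The closest pair is (2, 11) and (1, 12) with Euclidean distance 1.4142. For 7 points, brute-force pairwise comparison is shown above. For large n, the divide-and-conquer algorithm (sort by x, recurse on halves, check the dividing strip) achieves O(n log n).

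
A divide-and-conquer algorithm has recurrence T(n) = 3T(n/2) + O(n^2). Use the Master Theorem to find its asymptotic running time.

Master Theorem for T(n) = 3T(n/2) + O(n^2):

a = 3, b = 2, c = 2
log_b(a) = log_2(3) = 1.5850

Case 3: c = 2 > log_2(3) = 1.5850
T(n) = O(n^2) = O(n^2)

For T(n) = 3T(n/2) + O(n^2): log_2(3) = 1.5850. This is Case 3 of the Master Theorem (c > log_b(a), work dominated by root), giving O(n^2).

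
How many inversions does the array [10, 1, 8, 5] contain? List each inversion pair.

Finding inversions in [10, 1, 8, 5]:

(0, 1): arr[0]=10 > arr[1]=1
(0, 2): arr[0]=10 > arr[2]=8
(0, 3): arr[0]=10 > arr[3]=5
(2, 3): arr[2]=8 > arr[3]=5

Total inversions: 4

The array has 4 inversion(s): (0,1), (0,2), (0,3), (2,3). Each pair (i,j) satisfies i < j and arr[i] > arr[j].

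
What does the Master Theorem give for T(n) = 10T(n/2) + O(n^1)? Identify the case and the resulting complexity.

Master Theorem for T(n) = 10T(n/2) + O(n^1):

a = 10, b = 2, c = 1
log_b(a) = log_2(10) = 3.3219

Case 1: c = 1 < log_2(10) = 3.3219
T(n) = O(n^(log_2 10))

For T(n) = 10T(n/2) + O(n^1): log_2(10) = 3.3219. This is Case 1 of the Master Theorem (c < log_b(a), work dominated by leaves), giving O(n^(log_2 10)).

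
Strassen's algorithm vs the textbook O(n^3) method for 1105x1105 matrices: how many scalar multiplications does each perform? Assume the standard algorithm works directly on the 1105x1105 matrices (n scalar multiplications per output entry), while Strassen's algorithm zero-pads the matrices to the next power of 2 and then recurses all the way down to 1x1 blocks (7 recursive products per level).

Matrix multiplication for 1105x1105 matrices:

Strassen's algorithm requires power-of-2 dimensions. Pad 1105x1105 to 2048x2048 (next power of 2).

Standard algorithm: 1105^3 = 1349232625 multiplications
Strassen's algorithm: 7^(log2(2048)) = 7^11 = 1977326743 multiplications
Difference: 1349232625 - 1977326743 = -628094118 (Strassen uses MORE here due to padding overhead — for small or just-over-power-of-2 n, padding can outweigh the per-level savings)

Standard: 1349232625 multiplications (1105^3). Strassen: 1977326743 multiplications (7^11, after padding to 2048x2048). Strassen reduces 8 recursive multiplications to 7 at each level.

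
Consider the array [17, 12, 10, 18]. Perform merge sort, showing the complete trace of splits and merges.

Merge sort trace:

Split: [17, 12, 10, 18] -> [17, 12] and [10, 18]
  Split: [17, 12] -> [17] and [12]
  Merge: [17] + [12] -> [12, 17]
  Split: [10, 18] -> [10] and [18]
  Merge: [10] + [18] -> [10, 18]
Merge: [12, 17] + [10, 18] -> [10, 12, 17, 18]

Final sorted array: [10, 12, 17, 18]

The merge sort proceeds by recursively splitting the array and merging sorted halves.
After all merges, the sorted array is [10, 12, 17, 18].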